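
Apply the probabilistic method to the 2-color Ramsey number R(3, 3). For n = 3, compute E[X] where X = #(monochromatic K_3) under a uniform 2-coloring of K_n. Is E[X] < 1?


E[X] = C(3, 3) · 2^{1 − 3} = 1 · 2^{−2} = 1/4.
As a reduced fraction: E[X] = 1/4 ≈ 0.25000.
Is E[X] < 1? YES.
Since E[X] < 1, there exists a 2-coloring of K_{3} with no monochromatic K_3; hence R(3, 3) > 3.

E[X] = 1/4 ≈ 0.25000; E[X] < 1, so R(3, 3) > 3.


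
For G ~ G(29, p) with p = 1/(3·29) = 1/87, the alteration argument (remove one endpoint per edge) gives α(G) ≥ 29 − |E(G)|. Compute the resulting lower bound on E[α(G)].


E[|E(G)|] = C(29, 2)·p = 406 · (1/87) = 14/3.
E[α(G)] ≥ n − E[|E(G)|] = 29 − 14/3 = 73/3.
Numerically: ≈ 24.333.
(This is only a lower bound; the true E[α(G)] may be larger.)

E[α(G)] ≥ 73/3 ≈ 24.333.


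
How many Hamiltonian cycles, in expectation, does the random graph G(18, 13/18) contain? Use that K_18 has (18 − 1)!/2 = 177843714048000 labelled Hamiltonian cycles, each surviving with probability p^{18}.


K_18 has (18 − 1)!/2 = 177843714048000 labelled Hamiltonian cycles.
For each such Hamiltonian cycle H, let X_H = 1 if all 18 edges of H are present in G. Then P[X_H = 1] = p^{18} = (13/18)^{18} = 112455406951957393129/39346408075296537575424.
By linearity: E[X] = Σ_H E[X_H] = 177843714048000 · p^{18} = 177843714048000 · 112455406951957393129/39346408075296537575424 = 1674446952588776589016668875/3294258113514384.
Numerically: E[X] ≈ 5.0829e+11.

E[X] = 177843714048000 · (13/18)^{18} = 1674446952588776589016668875/3294258113514384 ≈ 5.0829e+11.


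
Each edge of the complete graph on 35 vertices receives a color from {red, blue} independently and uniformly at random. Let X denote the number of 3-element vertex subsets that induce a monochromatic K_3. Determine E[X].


Let X = Σ_S X_S over the C(35, 3) = 6545 subsets S of size 3, where X_S = 1 if the K_3 on S is monochromatic.
For a fixed S, the K_3 on S has C(3, 2) = 3 edges. P[all 3 edges red] = (1/2)^3, and likewise for blue, so P[monochromatic] = 2·(1/2)^3 = 2^{1 − 3} = 1/4.
By linearity of expectation: E[X] = C(35, 3) · 2^{1 − 3} = 6545 · 1/4 = 6545/4.
Numerically: E[X] ≈ 1636.250000.

E[X] = C(35,3)·2^(1−C(3,2)) = 6545/4 ≈ 1636.250000.


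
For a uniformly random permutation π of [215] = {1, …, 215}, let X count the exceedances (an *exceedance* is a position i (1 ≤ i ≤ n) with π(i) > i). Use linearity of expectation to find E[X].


Write X = Σ_{i=1}^{215} X_i, where X_i = 1_{π(i) > i}.
For each fixed i, π(i) is uniform over {1, …, 215} (marginal of a uniform permutation), so P[π(i) > i] = (n − i)/n. Summing: Σ_{i=1}^{215} (n − i)/n = (0 + 1 + … + 214)/215 = 215(215 − 1)/(2·215) = (215 − 1)/2.
Hence E[X] = Σ_{i=1}^{215} (215 − i)/215 = 107 ≈ 107.0000.

E[X] = 107 = 107.0000.


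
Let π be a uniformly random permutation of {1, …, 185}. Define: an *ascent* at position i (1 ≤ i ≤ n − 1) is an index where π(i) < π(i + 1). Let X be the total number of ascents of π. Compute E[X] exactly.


Write X = Σ X_I over i = 1, …, 184, with X_I the indicator of one ascent.
There are 184 indicators.
For each fixed i, the pair (π(i), π(i+1)) is a uniformly random ordered pair of distinct values from {1, …, 185}; by symmetry P[π(i) < π(i+1)] = 1/2.
By linearity: E[X] = 184 · (1/2) = (185 − 1) · (1/2) = 92 ≈ 92.0000.

E[X] = 92 = 92.0000.


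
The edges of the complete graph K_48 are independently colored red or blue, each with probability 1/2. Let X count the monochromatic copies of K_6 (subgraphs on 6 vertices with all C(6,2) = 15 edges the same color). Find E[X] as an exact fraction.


Let X = Σ_S X_S over the C(48, 6) = 12271512 subsets S of size 6, where X_S = 1 if the K_6 on S is monochromatic.
For a fixed S, the K_6 on S has C(6, 2) = 15 edges. P[all 15 edges red] = (1/2)^15, and likewise for blue, so P[monochromatic] = 2·(1/2)^15 = 2^{1 − 15} = 1/16384.
By linearity: E[X] = C(48, 6) · 2^{1 − 15} = 12271512 · 1/16384 = 1533939/2048.
Numerically: E[X] ≈ 748.9937.

E[X] = C(48,6)·2^(1−C(6,2)) = 1533939/2048 ≈ 748.9937.


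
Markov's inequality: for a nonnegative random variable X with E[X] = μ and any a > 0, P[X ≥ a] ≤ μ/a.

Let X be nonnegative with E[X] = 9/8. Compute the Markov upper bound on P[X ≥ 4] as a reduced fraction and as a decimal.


μ = E[X] = 9/8, a = 4.
Markov: P[X ≥ 4] ≤ μ/a = (9/8)/4 = 9/32.
Numerically: ≈ 0.2812.
(Since a = 4 > μ = 1.1250, the bound 9/32 is < 1 and informative.)

P[X ≥ 4] ≤ 9/32 ≈ 0.2812.


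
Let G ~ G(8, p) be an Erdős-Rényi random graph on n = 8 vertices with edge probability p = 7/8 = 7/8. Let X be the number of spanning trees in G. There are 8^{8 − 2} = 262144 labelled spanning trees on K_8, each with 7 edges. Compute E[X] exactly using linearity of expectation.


K_8 has 8^{8 − 2} = 262144 labelled spanning trees.
For each such spanning tree H, let X_H = 1 if all 7 edges of H are present in G. Then P[X_H = 1] = p^{7} = (7/8)^{7} = 823543/2097152.
Summing the indicators: E[X] = Σ_H E[X_H] = 262144 · p^{7} = 262144 · 823543/2097152 = 823543/8.
Numerically: E[X] ≈ 1.03e+05.

E[X] = 262144 · (7/8)^{7} = 823543/8 ≈ 1.03e+05.


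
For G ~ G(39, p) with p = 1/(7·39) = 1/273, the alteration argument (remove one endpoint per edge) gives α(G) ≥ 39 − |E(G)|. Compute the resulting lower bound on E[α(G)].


E[|E(G)|] = C(39, 2)·p = 741 · (1/273) = 19/7.
E[α(G)] ≥ n − E[|E(G)|] = 39 − 19/7 = 254/7.
Numerically: ≈ 36.28571.
(This is only a lower bound; the true E[α(G)] may be larger.)

E[α(G)] ≥ 254/7 ≈ 36.28571.


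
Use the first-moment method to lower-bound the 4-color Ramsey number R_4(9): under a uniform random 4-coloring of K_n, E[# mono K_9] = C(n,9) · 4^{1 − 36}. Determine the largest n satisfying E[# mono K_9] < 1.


We need C(n, 9) · 4^{1 − 36} < 1, i.e. C(n, 9) < 4^{36 − 1} = 1180591620717411303424.
Check values of n near the boundary:
  n = 910: C(910, 9) = 1133378248346922788210; 1133378248346922788210 < 1180591620717411303424? YES
  n = 911: C(911, 9) = 1144686900492291197405; 1144686900492291197405 < 1180591620717411303424? YES
  n = 912: C(912, 9) = 1156095740032081475120; 1156095740032081475120 < 1180591620717411303424? YES
  n = 913: C(913, 9) = 1167605542753639808390; 1167605542753639808390 < 1180591620717411303424? YES
  n = 914: C(914, 9) = 1179217089587653905932; 1179217089587653905932 < 1180591620717411303424? YES
  n = 915: C(915, 9) = 1190931166636537885130; 1190931166636537885130 < 1180591620717411303424? NO
  n = 916: C(916, 9) = 1202748565202942340440; 1202748565202942340440 < 1180591620717411303424? NO
The largest n with C(n, 9) < 1180591620717411303424 is n = 914 (where E[X] = 294804272396913476483/295147905179352825856 ≈ 0.998836). Hence R_4(9) > 914, i.e. R_4(9) ≥ 915.

Largest n = 914; hence R_4(9) > 914.


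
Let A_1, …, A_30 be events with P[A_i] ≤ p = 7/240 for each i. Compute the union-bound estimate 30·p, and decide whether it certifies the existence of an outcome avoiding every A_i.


Union bound: P[∪_{i=1}^{30} A_i] ≤ Σ_i P[A_i] ≤ 30·p = 30·(7/240) = 7/8.
Numerically: 7/8 ≈ 0.875.
Is 7/8 < 1? YES.
Since P[∪ A_i] ≤ 7/8 < 1, the complement has P[∩ A_i^c] ≥ 1 − 7/8 = 1/8 > 0, so some outcome avoids every A_i.

30·p = 7/8 ≈ 0.875; existence CERTIFIED by the union bound.


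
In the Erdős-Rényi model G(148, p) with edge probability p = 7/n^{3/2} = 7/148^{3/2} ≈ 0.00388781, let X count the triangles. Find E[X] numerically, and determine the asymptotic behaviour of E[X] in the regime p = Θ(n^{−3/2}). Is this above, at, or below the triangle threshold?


Number of potential triangles: C(148, 3) = 529396.
Each occurs with probability p³ ≈ (0.00388781)³ ≈ 5.87646834e-08.
By linearity: E[X] = C(148, 3)·p³ ≈ 529396 · 5.87646834e-08 ≈ 0.031110.
Since α = 3/2 > 1, p = c/n^{3/2} = o(1/n) is below the triangle threshold p ~ 1/n. Asymptotically E[X] ~ (c³/6)·n^{3(1−α)} = (7³/6)·n^{-1.5} → 0, so by Markov's inequality G has no triangles w.h.p.

E[X] ≈ 0.031110; in regime p = Θ(1/n^{3/2}) E[X] tends to 0 (below the triangle threshold p ~ 1/n).


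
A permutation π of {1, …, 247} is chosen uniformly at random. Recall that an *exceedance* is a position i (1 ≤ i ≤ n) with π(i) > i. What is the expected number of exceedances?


Write X = Σ_{i=1}^{247} X_i, where X_i = 1_{π(i) > i}.
For each fixed i, π(i) is uniform over {1, …, 247} (marginal of a uniform permutation), so P[π(i) > i] = (n − i)/n. Summing: Σ_{i=1}^{247} (n − i)/n = (0 + 1 + … + 246)/247 = 247(247 − 1)/(2·247) = (247 − 1)/2.
Hence E[X] = Σ_{i=1}^{247} (247 − i)/247 = 123 ≈ 123.00000.

E[X] = 123 = 123.00000.


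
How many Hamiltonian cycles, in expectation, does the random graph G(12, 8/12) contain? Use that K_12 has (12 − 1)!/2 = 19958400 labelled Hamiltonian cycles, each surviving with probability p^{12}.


K_12 has (12 − 1)!/2 = 19958400 labelled Hamiltonian cycles.
For each such Hamiltonian cycle H, let X_H = 1 if all 12 edges of H are present in G. Then P[X_H = 1] = p^{12} = (2/3)^{12} = 4096/531441.
By linearity: E[X] = Σ_H E[X_H] = 19958400 · p^{12} = 19958400 · 4096/531441 = 1009254400/6561.
Numerically: E[X] ≈ 1.538e+05.

E[X] = 19958400 · (2/3)^{12} = 1009254400/6561 ≈ 1.538e+05.


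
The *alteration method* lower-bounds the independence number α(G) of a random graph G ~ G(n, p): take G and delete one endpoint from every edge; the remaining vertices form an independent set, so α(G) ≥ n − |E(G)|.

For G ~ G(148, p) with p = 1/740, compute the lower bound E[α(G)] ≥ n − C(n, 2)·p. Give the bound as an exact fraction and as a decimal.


E[|E(G)|] = C(148, 2)·p = 10878 · (1/740) = 147/10.
E[α(G)] ≥ n − E[|E(G)|] = 148 − 147/10 = 1333/10.
Numerically: ≈ 133.300000.
(This is only a lower bound; the true E[α(G)] may be larger.)

E[α(G)] ≥ 1333/10 ≈ 133.300000.


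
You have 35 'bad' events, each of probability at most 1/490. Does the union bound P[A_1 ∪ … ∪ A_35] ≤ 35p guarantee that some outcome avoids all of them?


Union bound: P[∪_{i=1}^{35} A_i] ≤ Σ_i P[A_i] ≤ 35·p = 35·(1/490) = 1/14.
Numerically: 1/14 ≈ 0.071.
Is 1/14 < 1? YES.
Since P[∪ A_i] ≤ 1/14 < 1, the complement has P[∩ A_i^c] ≥ 1 − 1/14 = 13/14 > 0, so some outcome avoids every A_i.

35·p = 1/14 ≈ 0.071; existence CERTIFIED by the union bound.


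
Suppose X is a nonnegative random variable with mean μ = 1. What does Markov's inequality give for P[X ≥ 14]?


μ = E[X] = 1, a = 14.
Markov: P[X ≥ 14] ≤ μ/a = (1)/14 = 1/14.
Numerically: ≈ 0.07143.
(Since a = 14 > μ = 1.00000, the bound 1/14 is < 1 and informative.)

P[X ≥ 14] ≤ 1/14 ≈ 0.07143.


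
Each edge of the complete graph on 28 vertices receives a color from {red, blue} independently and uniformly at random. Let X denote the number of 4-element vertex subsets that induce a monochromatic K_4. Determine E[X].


Let X = Σ_S X_S over the C(28, 4) = 20475 subsets S of size 4, where X_S = 1 if the K_4 on S is monochromatic.
For a fixed S, the K_4 on S has C(4, 2) = 6 edges. P[all 6 edges red] = (1/2)^6, and likewise for blue, so P[monochromatic] = 2·(1/2)^6 = 2^{1 − 6} = 1/32.
By linearity: E[X] = C(28, 4) · 2^{1 − 6} = 20475 · 1/32 = 20475/32.
Numerically: E[X] ≈ 639.84375.

E[X] = C(28,4)·2^(1−C(4,2)) = 20475/32 ≈ 639.84375.


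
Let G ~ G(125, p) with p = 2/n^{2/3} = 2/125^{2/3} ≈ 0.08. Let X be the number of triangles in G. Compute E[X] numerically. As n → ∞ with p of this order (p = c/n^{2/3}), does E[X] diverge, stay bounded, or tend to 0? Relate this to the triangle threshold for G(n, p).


Number of potential triangles: C(125, 3) = 317750.
Each occurs with probability p³ ≈ (0.08)³ ≈ 5.120000e-04.
By linearity: E[X] = C(125, 3)·p³ ≈ 317750 · 5.120000e-04 ≈ 162.6880.
Since α = 2/3 < 1, p = c/n^{2/3} ≫ 1/n is above the triangle threshold p ~ 1/n. Asymptotically E[X] ~ (c³/6)·n^{3(1−α)} = (2³/6)·n^{1} → ∞; triangles are abundant w.h.p.

E[X] ≈ 162.6880; in regime p = Θ(1/n^{2/3}) E[X] diverges (above the triangle threshold p ~ 1/n).


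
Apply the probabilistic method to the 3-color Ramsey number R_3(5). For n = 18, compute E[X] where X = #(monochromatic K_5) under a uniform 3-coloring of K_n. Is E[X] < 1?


E[X] = C(18, 5) · 3^{1 − 10} = 8568 · 3^{−9} = 8568/19683.
As a reduced fraction: E[X] = 952/2187 ≈ 0.4353.
Is E[X] < 1? YES.
Since E[X] < 1, there exists a 3-coloring of K_{18} with no monochromatic K_5; hence R_3(5) > 18.

E[X] = 952/2187 ≈ 0.4353; E[X] < 1, so R_3(5) > 18.


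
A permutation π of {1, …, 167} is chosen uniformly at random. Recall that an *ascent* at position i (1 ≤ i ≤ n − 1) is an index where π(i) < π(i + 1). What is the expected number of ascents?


Write X = Σ X_I over i = 1, …, 166, with X_I the indicator of one ascent.
There are 166 indicators.
For each fixed i, the pair (π(i), π(i+1)) is a uniformly random ordered pair of distinct values from {1, …, 167}; by symmetry P[π(i) < π(i+1)] = 1/2.
By linearity: E[X] = 166 · (1/2) = (167 − 1) · (1/2) = 83 ≈ 83.0000.

E[X] = 83 = 83.0000.


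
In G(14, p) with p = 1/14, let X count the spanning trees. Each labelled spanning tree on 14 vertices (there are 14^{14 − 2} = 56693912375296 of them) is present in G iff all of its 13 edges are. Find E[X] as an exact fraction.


K_14 has 14^{14 − 2} = 56693912375296 labelled spanning trees.
For each such spanning tree H, let X_H = 1 if all 13 edges of H are present in G. Then P[X_H = 1] = p^{13} = (1/14)^{13} = 1/793714773254144.
By linearity: E[X] = Σ_H E[X_H] = 56693912375296 · p^{13} = 56693912375296 · 1/793714773254144 = 1/14.
Numerically: E[X] ≈ 0.07143.

E[X] = 56693912375296 · (1/14)^{13} = 1/14 ≈ 0.07143.


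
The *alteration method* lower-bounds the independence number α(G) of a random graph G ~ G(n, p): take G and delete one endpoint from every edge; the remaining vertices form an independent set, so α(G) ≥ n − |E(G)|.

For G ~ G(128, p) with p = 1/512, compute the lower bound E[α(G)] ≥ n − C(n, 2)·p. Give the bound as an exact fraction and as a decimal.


E[|E(G)|] = C(128, 2)·p = 8128 · (1/512) = 127/8.
E[α(G)] ≥ n − E[|E(G)|] = 128 − 127/8 = 897/8.
Numerically: ≈ 112.125000.
(This is only a lower bound; the true E[α(G)] may be larger.)

E[α(G)] ≥ 897/8 ≈ 112.125000.


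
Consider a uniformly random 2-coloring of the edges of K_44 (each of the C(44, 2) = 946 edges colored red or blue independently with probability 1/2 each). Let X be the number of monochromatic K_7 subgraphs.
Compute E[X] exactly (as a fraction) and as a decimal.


Let X = Σ_S X_S over the C(44, 7) = 38320568 subsets S of size 7, where X_S = 1 if the K_7 on S is monochromatic.
For a fixed S, the K_7 on S has C(7, 2) = 21 edges. P[all 21 edges red] = (1/2)^21, and likewise for blue, so P[monochromatic] = 2·(1/2)^21 = 2^{1 − 21} = 1/1048576.
By linearity: E[X] = C(44, 7) · 2^{1 − 21} = 38320568 · 1/1048576 = 4790071/131072.
Numerically: E[X] ≈ 36.545341.

E[X] = C(44,7)·2^(1−C(7,2)) = 4790071/131072 ≈ 36.545341.


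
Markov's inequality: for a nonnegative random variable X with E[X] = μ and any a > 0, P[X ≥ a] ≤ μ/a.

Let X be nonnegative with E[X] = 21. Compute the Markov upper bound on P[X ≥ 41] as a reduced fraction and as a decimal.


μ = E[X] = 21, a = 41.
Markov: P[X ≥ 41] ≤ μ/a = (21)/41 = 21/41.
Numerically: ≈ 0.5122.
(Since a = 41 > μ = 21.0000, the bound 21/41 is < 1 and informative.)

P[X ≥ 41] ≤ 21/41 ≈ 0.5122.


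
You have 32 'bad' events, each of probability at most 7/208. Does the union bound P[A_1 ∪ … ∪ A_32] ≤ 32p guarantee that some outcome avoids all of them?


Union bound: P[∪_{i=1}^{32} A_i] ≤ Σ_i P[A_i] ≤ 32·p = 32·(7/208) = 14/13.
Numerically: 14/13 ≈ 1.076923.
Is 14/13 < 1? NO.
Since the bound 14/13 is ≥ 1, the union bound is uninformative here; it does NOT by itself certify existence.

32·p = 14/13 ≈ 1.076923; existence NOT certified by the union bound.


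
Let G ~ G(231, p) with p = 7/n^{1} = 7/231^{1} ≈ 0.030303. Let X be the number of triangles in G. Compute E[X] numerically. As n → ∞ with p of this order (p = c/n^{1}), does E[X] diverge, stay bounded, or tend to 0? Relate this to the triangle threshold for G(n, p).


Number of potential triangles: C(231, 3) = 2027795.
Each occurs with probability p³ ≈ (0.030303)³ ≈ 2.7826474e-05.
By linearity: E[X] = C(231, 3)·p³ ≈ 2027795 · 2.7826474e-05 ≈ 56.42639.
Here α = 1, so p = 7/n is exactly at the triangle threshold p ~ 1/n. Asymptotically E[X] → c³/6 = 7³/6 = 343/6 ≈ 57.16667, a bounded constant. In this regime the triangle count is asymptotically Poisson(c³/6).

E[X] ≈ 56.42639; in regime p = Θ(1/n^{1}) E[X] stays bounded (at the triangle threshold p ~ 1/n).


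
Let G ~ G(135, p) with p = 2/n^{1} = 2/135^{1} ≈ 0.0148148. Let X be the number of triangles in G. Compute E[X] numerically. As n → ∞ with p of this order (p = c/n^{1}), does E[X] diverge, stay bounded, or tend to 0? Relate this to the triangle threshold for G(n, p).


Number of potential triangles: C(135, 3) = 400995.
Each occurs with probability p³ ≈ (0.0148148)³ ≈ 3.25153686e-06.
By linearity: E[X] = C(135, 3)·p³ ≈ 400995 · 3.25153686e-06 ≈ 1.303850.
Here α = 1, so p = 2/n is exactly at the triangle threshold p ~ 1/n. Asymptotically E[X] → c³/6 = 2³/6 = 4/3 ≈ 1.333333, a bounded constant. In this regime the triangle count is asymptotically Poisson(c³/6).

E[X] ≈ 1.303850; in regime p = Θ(1/n^{1}) E[X] stays bounded (at the triangle threshold p ~ 1/n).


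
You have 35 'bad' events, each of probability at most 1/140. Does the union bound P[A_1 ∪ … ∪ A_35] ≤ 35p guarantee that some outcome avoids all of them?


Union bound: P[∪_{i=1}^{35} A_i] ≤ Σ_i P[A_i] ≤ 35·p = 35·(1/140) = 1/4.
Numerically: 1/4 ≈ 0.250.
Is 1/4 < 1? YES.
Since P[∪ A_i] ≤ 1/4 < 1, the complement has P[∩ A_i^c] ≥ 1 − 1/4 = 3/4 > 0, so some outcome avoids every A_i.

35·p = 1/4 ≈ 0.250; existence CERTIFIED by the union bound.


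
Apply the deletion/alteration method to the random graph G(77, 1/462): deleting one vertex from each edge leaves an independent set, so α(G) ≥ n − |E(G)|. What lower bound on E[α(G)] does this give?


E[|E(G)|] = C(77, 2)·p = 2926 · (1/462) = 19/3.
E[α(G)] ≥ n − E[|E(G)|] = 77 − 19/3 = 212/3.
Numerically: ≈ 70.6667.
(This is only a lower bound; the true E[α(G)] may be larger.)

E[α(G)] ≥ 212/3 ≈ 70.6667.


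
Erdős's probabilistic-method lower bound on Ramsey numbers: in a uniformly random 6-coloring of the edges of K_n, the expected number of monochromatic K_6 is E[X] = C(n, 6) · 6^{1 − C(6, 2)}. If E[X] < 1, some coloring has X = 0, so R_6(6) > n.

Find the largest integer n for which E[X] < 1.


We need C(n, 6) · 6^{1 − 15} < 1, i.e. C(n, 6) < 6^{15 − 1} = 78364164096.
Check values of n near the boundary:
  n = 193: C(193, 6) = 66364016544; 66364016544 < 78364164096? YES
  n = 194: C(194, 6) = 68482017072; 68482017072 < 78364164096? YES
  n = 195: C(195, 6) = 70656049360; 70656049360 < 78364164096? YES
  n = 196: C(196, 6) = 72887293024; 72887293024 < 78364164096? YES
  n = 197: C(197, 6) = 75176946208; 75176946208 < 78364164096? YES
  n = 198: C(198, 6) = 77526225777; 77526225777 < 78364164096? YES
  n = 199: C(199, 6) = 79936367511; 79936367511 < 78364164096? NO
The largest n with C(n, 6) < 78364164096 is n = 198 (where E[X] = 25842075259/26121388032 ≈ 0.989). Hence R_6(6) > 198, i.e. R_6(6) ≥ 199.

Largest n = 198; hence R_6(6) > 198.


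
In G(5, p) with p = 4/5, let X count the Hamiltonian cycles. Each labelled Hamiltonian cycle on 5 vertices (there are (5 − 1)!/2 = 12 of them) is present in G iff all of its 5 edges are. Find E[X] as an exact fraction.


K_5 has (5 − 1)!/2 = 12 labelled Hamiltonian cycles.
For each such Hamiltonian cycle H, let X_H = 1 if all 5 edges of H are present in G. Then P[X_H = 1] = p^{5} = (4/5)^{5} = 1024/3125.
Summing the indicators: E[X] = Σ_H E[X_H] = 12 · p^{5} = 12 · 1024/3125 = 12288/3125.
Numerically: E[X] ≈ 3.932.

E[X] = 12 · (4/5)^{5} = 12288/3125 ≈ 3.932.


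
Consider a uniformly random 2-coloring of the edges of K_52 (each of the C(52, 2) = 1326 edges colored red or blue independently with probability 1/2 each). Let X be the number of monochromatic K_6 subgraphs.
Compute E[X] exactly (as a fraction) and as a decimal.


Let X = Σ_S X_S over the C(52, 6) = 20358520 subsets S of size 6, where X_S = 1 if the K_6 on S is monochromatic.
For a fixed S, the K_6 on S has C(6, 2) = 15 edges. P[all 15 edges red] = (1/2)^15, and likewise for blue, so P[monochromatic] = 2·(1/2)^15 = 2^{1 − 15} = 1/16384.
By linearity: E[X] = C(52, 6) · 2^{1 − 15} = 20358520 · 1/16384 = 2544815/2048.
Numerically: E[X] ≈ 1242.585449.

E[X] = C(52,6)·2^(1−C(6,2)) = 2544815/2048 ≈ 1242.585449.


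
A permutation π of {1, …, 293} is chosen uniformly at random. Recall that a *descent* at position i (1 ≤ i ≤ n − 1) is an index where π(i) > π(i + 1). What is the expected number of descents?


Write X = Σ X_I over i = 1, …, 292, with X_I the indicator of one descent.
There are 292 indicators.
For each fixed i, the pair (π(i), π(i+1)) is a uniformly random ordered pair of distinct values from {1, …, 293}; by symmetry P[π(i) > π(i+1)] = 1/2.
By linearity: E[X] = 292 · (1/2) = (293 − 1) · (1/2) = 146 ≈ 146.00000.

E[X] = 146 = 146.00000.


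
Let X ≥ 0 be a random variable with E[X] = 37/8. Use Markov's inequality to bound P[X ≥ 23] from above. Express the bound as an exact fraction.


μ = E[X] = 37/8, a = 23.
Markov: P[X ≥ 23] ≤ μ/a = (37/8)/23 = 37/184.
Numerically: ≈ 0.2011.
(Since a = 23 > μ = 4.6250, the bound 37/184 is < 1 and informative.)

P[X ≥ 23] ≤ 37/184 ≈ 0.2011.


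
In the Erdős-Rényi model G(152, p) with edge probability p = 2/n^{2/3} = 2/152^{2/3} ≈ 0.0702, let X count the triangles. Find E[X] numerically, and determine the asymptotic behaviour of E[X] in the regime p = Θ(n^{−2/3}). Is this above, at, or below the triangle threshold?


Number of potential triangles: C(152, 3) = 573800.
Each occurs with probability p³ ≈ (0.0702)³ ≈ 3.46260e-04.
By linearity: E[X] = C(152, 3)·p³ ≈ 573800 · 3.46260e-04 ≈ 198.684.
Since α = 2/3 < 1, p = c/n^{2/3} ≫ 1/n is above the triangle threshold p ~ 1/n. Asymptotically E[X] ~ (c³/6)·n^{3(1−α)} = (2³/6)·n^{1} → ∞; triangles are abundant w.h.p.

E[X] ≈ 198.684; in regime p = Θ(1/n^{2/3}) E[X] diverges (above the triangle threshold p ~ 1/n).


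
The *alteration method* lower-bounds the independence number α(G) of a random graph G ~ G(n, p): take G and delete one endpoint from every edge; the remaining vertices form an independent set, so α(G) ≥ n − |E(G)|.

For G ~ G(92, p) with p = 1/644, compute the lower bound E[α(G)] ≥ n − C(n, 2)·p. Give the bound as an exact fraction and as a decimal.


E[|E(G)|] = C(92, 2)·p = 4186 · (1/644) = 13/2.
E[α(G)] ≥ n − E[|E(G)|] = 92 − 13/2 = 171/2.
Numerically: ≈ 85.50000.
(This is only a lower bound; the true E[α(G)] may be larger.)

E[α(G)] ≥ 171/2 ≈ 85.50000.


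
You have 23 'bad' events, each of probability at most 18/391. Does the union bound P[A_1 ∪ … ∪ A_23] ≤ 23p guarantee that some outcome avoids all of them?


Union bound: P[∪_{i=1}^{23} A_i] ≤ Σ_i P[A_i] ≤ 23·p = 23·(18/391) = 18/17.
Numerically: 18/17 ≈ 1.058824.
Is 18/17 < 1? NO.
Since the bound 18/17 is ≥ 1, the union bound is uninformative here; it does NOT by itself certify existence.

23·p = 18/17 ≈ 1.058824; existence NOT certified by the union bound.


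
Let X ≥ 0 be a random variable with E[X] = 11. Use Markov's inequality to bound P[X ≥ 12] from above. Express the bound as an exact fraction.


μ = E[X] = 11, a = 12.
Markov: P[X ≥ 12] ≤ μ/a = (11)/12 = 11/12.
Numerically: ≈ 0.9167.
(Since a = 12 > μ = 11.0000, the bound 11/12 is < 1 and informative.)

P[X ≥ 12] ≤ 11/12 ≈ 0.9167.


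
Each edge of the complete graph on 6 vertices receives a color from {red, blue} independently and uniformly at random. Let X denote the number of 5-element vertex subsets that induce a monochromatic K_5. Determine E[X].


Let X = Σ_S X_S over the C(6, 5) = 6 subsets S of size 5, where X_S = 1 if the K_5 on S is monochromatic.
For a fixed S, the K_5 on S has C(5, 2) = 10 edges. P[all 10 edges red] = (1/2)^10, and likewise for blue, so P[monochromatic] = 2·(1/2)^10 = 2^{1 − 10} = 1/512.
Summing: E[X] = C(6, 5) · 2^{1 − 10} = 6 · 1/512 = 3/256.
Numerically: E[X] ≈ 0.011719.

E[X] = C(6,5)·2^(1−C(5,2)) = 3/256 ≈ 0.011719.


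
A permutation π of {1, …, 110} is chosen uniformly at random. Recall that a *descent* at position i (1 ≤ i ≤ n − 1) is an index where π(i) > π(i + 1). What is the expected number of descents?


Write X = Σ X_I over i = 1, …, 109, with X_I the indicator of one descent.
There are 109 indicators.
For each fixed i, the pair (π(i), π(i+1)) is a uniformly random ordered pair of distinct values from {1, …, 110}; by symmetry P[π(i) > π(i+1)] = 1/2.
By linearity: E[X] = 109 · (1/2) = (110 − 1) · (1/2) = 109/2 ≈ 54.5000.

E[X] = 109/2 = 54.5000.


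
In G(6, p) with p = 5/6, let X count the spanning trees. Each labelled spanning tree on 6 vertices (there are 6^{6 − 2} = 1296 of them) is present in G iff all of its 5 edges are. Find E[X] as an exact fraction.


K_6 has 6^{6 − 2} = 1296 labelled spanning trees.
For each such spanning tree H, let X_H = 1 if all 5 edges of H are present in G. Then P[X_H = 1] = p^{5} = (5/6)^{5} = 3125/7776.
By linearity of expectation: E[X] = Σ_H E[X_H] = 1296 · p^{5} = 1296 · 3125/7776 = 3125/6.
Numerically: E[X] ≈ 521.

E[X] = 1296 · (5/6)^{5} = 3125/6 ≈ 521.


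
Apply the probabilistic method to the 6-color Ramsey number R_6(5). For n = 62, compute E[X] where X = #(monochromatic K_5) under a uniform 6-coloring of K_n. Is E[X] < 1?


E[X] = C(62, 5) · 6^{1 − 10} = 6471002 · 6^{−9} = 6471002/10077696.
As a reduced fraction: E[X] = 3235501/5038848 ≈ 0.642.
Is E[X] < 1? YES.
Since E[X] < 1, there exists a 6-coloring of K_{62} with no monochromatic K_5; hence R_6(5) > 62.

E[X] = 3235501/5038848 ≈ 0.642; E[X] < 1, so R_6(5) > 62.


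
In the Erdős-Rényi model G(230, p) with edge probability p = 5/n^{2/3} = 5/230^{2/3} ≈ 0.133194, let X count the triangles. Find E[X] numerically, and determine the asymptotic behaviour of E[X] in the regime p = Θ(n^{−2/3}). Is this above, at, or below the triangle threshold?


Number of potential triangles: C(230, 3) = 2001460.
Each occurs with probability p³ ≈ (0.133194)³ ≈ 2.36294896e-03.
By linearity: E[X] = C(230, 3)·p³ ≈ 2001460 · 2.36294896e-03 ≈ 4729.347826.
Since α = 2/3 < 1, p = c/n^{2/3} ≫ 1/n is above the triangle threshold p ~ 1/n. Asymptotically E[X] ~ (c³/6)·n^{3(1−α)} = (5³/6)·n^{1} → ∞; triangles are abundant w.h.p.

E[X] ≈ 4729.347826; in regime p = Θ(1/n^{2/3}) E[X] diverges (above the triangle threshold p ~ 1/n).


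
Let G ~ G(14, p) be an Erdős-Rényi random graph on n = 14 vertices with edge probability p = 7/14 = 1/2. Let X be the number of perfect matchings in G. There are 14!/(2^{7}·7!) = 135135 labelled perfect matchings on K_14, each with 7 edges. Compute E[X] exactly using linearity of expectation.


K_14 has 14!/(2^{7}·7!) = 135135 labelled perfect matchings.
For each such perfect matching H, let X_H = 1 if all 7 edges of H are present in G. Then P[X_H = 1] = p^{7} = (1/2)^{7} = 1/128.
By linearity of expectation: E[X] = Σ_H E[X_H] = 135135 · p^{7} = 135135 · 1/128 = 135135/128.
Numerically: E[X] ≈ 1.06e+03.

E[X] = 135135 · (1/2)^{7} = 135135/128 ≈ 1.06e+03.


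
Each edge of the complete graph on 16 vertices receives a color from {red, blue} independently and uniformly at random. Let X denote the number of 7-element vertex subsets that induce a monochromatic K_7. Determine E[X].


Let X = Σ_S X_S over the C(16, 7) = 11440 subsets S of size 7, where X_S = 1 if the K_7 on S is monochromatic.
For a fixed S, the K_7 on S has C(7, 2) = 21 edges. P[all 21 edges red] = (1/2)^21, and likewise for blue, so P[monochromatic] = 2·(1/2)^21 = 2^{1 − 21} = 1/1048576.
By linearity of expectation: E[X] = C(16, 7) · 2^{1 − 21} = 11440 · 1/1048576 = 715/65536.
Numerically: E[X] ≈ 0.010910.

E[X] = C(16,7)·2^(1−C(7,2)) = 715/65536 ≈ 0.010910.


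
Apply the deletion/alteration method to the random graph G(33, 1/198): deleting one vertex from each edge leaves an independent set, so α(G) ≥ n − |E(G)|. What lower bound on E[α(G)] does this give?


E[|E(G)|] = C(33, 2)·p = 528 · (1/198) = 8/3.
E[α(G)] ≥ n − E[|E(G)|] = 33 − 8/3 = 91/3.
Numerically: ≈ 30.33333.
(This is only a lower bound; the true E[α(G)] may be larger.)

E[α(G)] ≥ 91/3 ≈ 30.33333.


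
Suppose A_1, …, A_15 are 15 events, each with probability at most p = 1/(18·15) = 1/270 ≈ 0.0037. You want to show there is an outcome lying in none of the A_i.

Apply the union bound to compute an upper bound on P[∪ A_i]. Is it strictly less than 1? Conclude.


Union bound: P[∪_{i=1}^{15} A_i] ≤ Σ_i P[A_i] ≤ 15·p = 15·(1/270) = 1/18.
Numerically: 1/18 ≈ 0.0556.
Is 1/18 < 1? YES.
Since P[∪ A_i] ≤ 1/18 < 1, the complement has P[∩ A_i^c] ≥ 1 − 1/18 = 17/18 > 0, so some outcome avoids every A_i.

15·p = 1/18 ≈ 0.0556; existence CERTIFIED by the union bound.


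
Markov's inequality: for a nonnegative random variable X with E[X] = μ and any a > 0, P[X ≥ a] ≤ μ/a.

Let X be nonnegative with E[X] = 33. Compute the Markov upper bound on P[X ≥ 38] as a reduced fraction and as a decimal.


μ = E[X] = 33, a = 38.
Markov: P[X ≥ 38] ≤ μ/a = (33)/38 = 33/38.
Numerically: ≈ 0.868.
(Since a = 38 > μ = 33.000, the bound 33/38 is < 1 and informative.)

P[X ≥ 38] ≤ 33/38 ≈ 0.868.


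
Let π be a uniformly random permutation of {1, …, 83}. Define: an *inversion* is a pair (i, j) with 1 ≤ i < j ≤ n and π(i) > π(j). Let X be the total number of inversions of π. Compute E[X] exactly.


Write X = Σ X_I over the C(83, 2) = 3403 pairs i < j, with X_I the indicator of one inversion.
There are 3403 indicators.
For each fixed pair i < j, the values π(i) and π(j) are two distinct elements of {1, …, 83} in uniformly random order; by symmetry P[π(i) > π(j)] = 1/2.
By linearity: E[X] = 3403 · (1/2) = C(83, 2) · (1/2) = 3403/2 = 3403/2 ≈ 1701.500000.

E[X] = 3403/2 = 1701.500000.


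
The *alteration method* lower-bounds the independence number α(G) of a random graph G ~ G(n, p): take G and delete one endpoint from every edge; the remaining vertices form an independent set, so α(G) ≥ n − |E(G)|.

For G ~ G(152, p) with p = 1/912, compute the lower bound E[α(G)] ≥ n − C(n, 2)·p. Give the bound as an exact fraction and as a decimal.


E[|E(G)|] = C(152, 2)·p = 11476 · (1/912) = 151/12.
E[α(G)] ≥ n − E[|E(G)|] = 152 − 151/12 = 1673/12.
Numerically: ≈ 139.4167.
(This is only a lower bound; the true E[α(G)] may be larger.)

E[α(G)] ≥ 1673/12 ≈ 139.4167.


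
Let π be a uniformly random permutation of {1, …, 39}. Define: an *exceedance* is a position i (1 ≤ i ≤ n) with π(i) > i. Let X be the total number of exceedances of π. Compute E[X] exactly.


Write X = Σ_{i=1}^{39} X_i, where X_i = 1_{π(i) > i}.
For each fixed i, π(i) is uniform over {1, …, 39} (marginal of a uniform permutation), so P[π(i) > i] = (n − i)/n. Summing: Σ_{i=1}^{39} (n − i)/n = (0 + 1 + … + 38)/39 = 39(39 − 1)/(2·39) = (39 − 1)/2.
Hence E[X] = Σ_{i=1}^{39} (39 − i)/39 = 19 ≈ 19.000.

E[X] = 19 = 19.000.


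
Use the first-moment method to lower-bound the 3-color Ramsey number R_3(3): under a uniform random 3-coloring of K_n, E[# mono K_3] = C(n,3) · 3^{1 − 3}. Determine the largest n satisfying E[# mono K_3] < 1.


We need C(n, 3) · 3^{1 − 3} < 1, i.e. C(n, 3) < 3^{3 − 1} = 9.
Check values of n near the boundary:
  n = 3: C(3, 3) = 1; 1 < 9? YES
  n = 4: C(4, 3) = 4; 4 < 9? YES
  n = 5: C(5, 3) = 10; 10 < 9? NO
  n = 6: C(6, 3) = 20; 20 < 9? NO
The largest n with C(n, 3) < 9 is n = 4 (where E[X] = 4/9 ≈ 0.44444). Hence R_3(3) > 4, i.e. R_3(3) ≥ 5.

Largest n = 4; hence R_3(3) > 4.


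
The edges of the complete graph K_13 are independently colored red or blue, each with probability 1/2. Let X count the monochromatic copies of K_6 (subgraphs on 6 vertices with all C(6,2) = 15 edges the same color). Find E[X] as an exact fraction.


Let X = Σ_S X_S over the C(13, 6) = 1716 subsets S of size 6, where X_S = 1 if the K_6 on S is monochromatic.
For a fixed S, the K_6 on S has C(6, 2) = 15 edges. P[all 15 edges red] = (1/2)^15, and likewise for blue, so P[monochromatic] = 2·(1/2)^15 = 2^{1 − 15} = 1/16384.
By linearity of expectation: E[X] = C(13, 6) · 2^{1 − 15} = 1716 · 1/16384 = 429/4096.
Numerically: E[X] ≈ 0.104736.

E[X] = C(13,6)·2^(1−C(6,2)) = 429/4096 ≈ 0.104736.


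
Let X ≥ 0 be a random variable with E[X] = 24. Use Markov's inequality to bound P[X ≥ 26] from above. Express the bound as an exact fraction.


μ = E[X] = 24, a = 26.
Markov: P[X ≥ 26] ≤ μ/a = (24)/26 = 12/13.
Numerically: ≈ 0.9231.
(Since a = 26 > μ = 24.0000, the bound 12/13 is < 1 and informative.)

P[X ≥ 26] ≤ 12/13 ≈ 0.9231.


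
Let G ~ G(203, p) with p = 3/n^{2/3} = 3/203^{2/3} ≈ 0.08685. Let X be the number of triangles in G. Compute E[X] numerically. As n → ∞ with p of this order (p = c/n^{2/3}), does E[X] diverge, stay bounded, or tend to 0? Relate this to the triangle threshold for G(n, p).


Number of potential triangles: C(203, 3) = 1373701.
Each occurs with probability p³ ≈ (0.08685)³ ≈ 6.551967e-04.
By linearity: E[X] = C(203, 3)·p³ ≈ 1373701 · 6.551967e-04 ≈ 900.0443.
Since α = 2/3 < 1, p = c/n^{2/3} ≫ 1/n is above the triangle threshold p ~ 1/n. Asymptotically E[X] ~ (c³/6)·n^{3(1−α)} = (3³/6)·n^{1} → ∞; triangles are abundant w.h.p.

E[X] ≈ 900.0443; in regime p = Θ(1/n^{2/3}) E[X] diverges (above the triangle threshold p ~ 1/n).


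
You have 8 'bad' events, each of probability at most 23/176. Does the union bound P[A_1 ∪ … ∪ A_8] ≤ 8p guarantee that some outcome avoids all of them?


Union bound: P[∪_{i=1}^{8} A_i] ≤ Σ_i P[A_i] ≤ 8·p = 8·(23/176) = 23/22.
Numerically: 23/22 ≈ 1.0454545.
Is 23/22 < 1? NO.
Since the bound 23/22 is ≥ 1, the union bound is uninformative here; it does NOT by itself certify existence.

8·p = 23/22 ≈ 1.0454545; existence NOT certified by the union bound.


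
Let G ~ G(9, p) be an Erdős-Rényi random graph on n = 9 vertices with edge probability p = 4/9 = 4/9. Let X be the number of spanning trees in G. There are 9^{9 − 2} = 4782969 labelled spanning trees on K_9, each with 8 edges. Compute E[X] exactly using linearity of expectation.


K_9 has 9^{9 − 2} = 4782969 labelled spanning trees.
For each such spanning tree H, let X_H = 1 if all 8 edges of H are present in G. Then P[X_H = 1] = p^{8} = (4/9)^{8} = 65536/43046721.
By linearity: E[X] = Σ_H E[X_H] = 4782969 · p^{8} = 4782969 · 65536/43046721 = 65536/9.
Numerically: E[X] ≈ 7.28e+03.

E[X] = 4782969 · (4/9)^{8} = 65536/9 ≈ 7.28e+03.


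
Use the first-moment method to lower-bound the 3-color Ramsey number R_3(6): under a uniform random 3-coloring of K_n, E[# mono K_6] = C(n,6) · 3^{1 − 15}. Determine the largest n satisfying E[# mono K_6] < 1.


We need C(n, 6) · 3^{1 − 15} < 1, i.e. C(n, 6) < 3^{15 − 1} = 4782969.
Check values of n near the boundary:
  n = 40: C(40, 6) = 3838380; 3838380 < 4782969? YES
  n = 41: C(41, 6) = 4496388; 4496388 < 4782969? YES
  n = 42: C(42, 6) = 5245786; 5245786 < 4782969? NO
  n = 43: C(43, 6) = 6096454; 6096454 < 4782969? NO
The largest n with C(n, 6) < 4782969 is n = 41 (where E[X] = 1498796/1594323 ≈ 0.940083). Hence R_3(6) > 41, i.e. R_3(6) ≥ 42.

Largest n = 41; hence R_3(6) > 41.


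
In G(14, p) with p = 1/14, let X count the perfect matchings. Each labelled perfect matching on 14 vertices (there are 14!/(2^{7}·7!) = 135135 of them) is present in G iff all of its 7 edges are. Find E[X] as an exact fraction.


K_14 has 14!/(2^{7}·7!) = 135135 labelled perfect matchings.
For each such perfect matching H, let X_H = 1 if all 7 edges of H are present in G. Then P[X_H = 1] = p^{7} = (1/14)^{7} = 1/105413504.
Summing the indicators: E[X] = Σ_H E[X_H] = 135135 · p^{7} = 135135 · 1/105413504 = 19305/15059072.
Numerically: E[X] ≈ 0.00128195.

E[X] = 135135 · (1/14)^{7} = 19305/15059072 ≈ 0.00128195.


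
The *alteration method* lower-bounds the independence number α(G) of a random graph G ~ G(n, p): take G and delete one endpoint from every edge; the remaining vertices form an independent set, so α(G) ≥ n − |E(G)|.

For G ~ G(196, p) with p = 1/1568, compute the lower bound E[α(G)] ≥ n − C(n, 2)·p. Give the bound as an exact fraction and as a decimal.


E[|E(G)|] = C(196, 2)·p = 19110 · (1/1568) = 195/16.
E[α(G)] ≥ n − E[|E(G)|] = 196 − 195/16 = 2941/16.
Numerically: ≈ 183.81250.
(This is only a lower bound; the true E[α(G)] may be larger.)

E[α(G)] ≥ 2941/16 ≈ 183.81250.


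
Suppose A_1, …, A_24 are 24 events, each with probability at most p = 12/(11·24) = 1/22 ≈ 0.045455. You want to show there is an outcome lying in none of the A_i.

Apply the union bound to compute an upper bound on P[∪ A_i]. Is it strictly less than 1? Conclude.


Union bound: P[∪_{i=1}^{24} A_i] ≤ Σ_i P[A_i] ≤ 24·p = 24·(1/22) = 12/11.
Numerically: 12/11 ≈ 1.090909.
Is 12/11 < 1? NO.
Since the bound 12/11 is ≥ 1, the union bound is uninformative here; it does NOT by itself certify existence.

24·p = 12/11 ≈ 1.090909; existence NOT certified by the union bound.


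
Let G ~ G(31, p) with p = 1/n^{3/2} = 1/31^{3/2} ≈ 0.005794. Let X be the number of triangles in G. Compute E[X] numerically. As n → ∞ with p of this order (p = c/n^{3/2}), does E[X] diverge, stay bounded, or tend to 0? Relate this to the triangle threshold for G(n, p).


Number of potential triangles: C(31, 3) = 4495.
Each occurs with probability p³ ≈ (0.005794)³ ≈ 1.944788e-07.
By linearity: E[X] = C(31, 3)·p³ ≈ 4495 · 1.944788e-07 ≈ 0.0009.
Since α = 3/2 > 1, p = c/n^{3/2} = o(1/n) is below the triangle threshold p ~ 1/n. Asymptotically E[X] ~ (c³/6)·n^{3(1−α)} = (1³/6)·n^{-1.5} → 0, so by Markov's inequality G has no triangles w.h.p.

E[X] ≈ 0.0009; in regime p = Θ(1/n^{3/2}) E[X] tends to 0 (below the triangle threshold p ~ 1/n).


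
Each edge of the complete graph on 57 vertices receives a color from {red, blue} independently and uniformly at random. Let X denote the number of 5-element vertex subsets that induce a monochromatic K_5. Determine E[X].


Let X = Σ_S X_S over the C(57, 5) = 4187106 subsets S of size 5, where X_S = 1 if the K_5 on S is monochromatic.
For a fixed S, the K_5 on S has C(5, 2) = 10 edges. P[all 10 edges red] = (1/2)^10, and likewise for blue, so P[monochromatic] = 2·(1/2)^10 = 2^{1 − 10} = 1/512.
Summing: E[X] = C(57, 5) · 2^{1 − 10} = 4187106 · 1/512 = 2093553/256.
Numerically: E[X] ≈ 8177.9414.

E[X] = C(57,5)·2^(1−C(5,2)) = 2093553/256 ≈ 8177.9414.


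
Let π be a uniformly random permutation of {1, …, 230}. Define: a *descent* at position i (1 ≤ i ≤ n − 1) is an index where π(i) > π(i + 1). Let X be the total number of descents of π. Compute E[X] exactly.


Write X = Σ X_I over i = 1, …, 229, with X_I the indicator of one descent.
There are 229 indicators.
For each fixed i, the pair (π(i), π(i+1)) is a uniformly random ordered pair of distinct values from {1, …, 230}; by symmetry P[π(i) > π(i+1)] = 1/2.
By linearity: E[X] = 229 · (1/2) = (230 − 1) · (1/2) = 229/2 ≈ 114.500000.

E[X] = 229/2 = 114.500000.
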